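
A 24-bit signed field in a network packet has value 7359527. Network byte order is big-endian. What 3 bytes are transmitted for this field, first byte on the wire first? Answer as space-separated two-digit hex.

70 4C 27

7359527 in hexadecimal, padded to 24 bits, is 0x704C27.
Split into bytes (most-significant first): 70 4C 27.
In big-endian order the high byte comes first in memory.
So the memory order matches the most-significant-first order: 70 4C 27.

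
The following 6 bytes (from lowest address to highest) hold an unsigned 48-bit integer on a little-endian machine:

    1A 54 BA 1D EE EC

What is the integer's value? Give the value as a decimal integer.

260507445122074

Little-endian stores the least-significant byte at the lowest address.
Reassemble most-significant byte first: EC EE 1D BA 54 1A → 0xECEE1DBA541A.
0xECEE1DBA541A = 260507445122074.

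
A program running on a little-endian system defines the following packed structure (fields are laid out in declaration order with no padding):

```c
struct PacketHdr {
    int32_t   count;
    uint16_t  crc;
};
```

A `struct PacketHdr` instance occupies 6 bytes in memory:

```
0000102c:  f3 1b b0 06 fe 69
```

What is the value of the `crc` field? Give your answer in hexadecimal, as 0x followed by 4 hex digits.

`crc` follows `count` (4 bytes), so it starts at byte offset 4 and occupies 2 bytes.
Bytes at offsets 4..5: FE 69.
Little-endian: lowest address holds the least-significant byte.
Reassemble most-significant byte first: 69 FE → 0x69FE.

0x69FE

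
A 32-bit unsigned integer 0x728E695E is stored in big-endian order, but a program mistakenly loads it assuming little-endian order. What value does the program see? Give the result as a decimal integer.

1583976050

Stored big-endian, the bytes at ascending addresses are 72 8E 69 5E.
Read back as little-endian, the first byte is least significant, giving 0x5E698E72.
0x5E698E72 = 1583976050.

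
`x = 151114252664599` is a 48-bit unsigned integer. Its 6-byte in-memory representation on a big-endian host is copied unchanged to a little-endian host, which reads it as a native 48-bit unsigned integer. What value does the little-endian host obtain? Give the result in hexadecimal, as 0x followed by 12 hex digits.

0x17BF59077089

151114252664599 in 48-bit hexadecimal is 0x89700759BF17.
Stored big-endian, the bytes at ascending addresses are 89 70 07 59 BF 17.
Read back as little-endian, the first byte is least significant, giving 0x17BF59077089.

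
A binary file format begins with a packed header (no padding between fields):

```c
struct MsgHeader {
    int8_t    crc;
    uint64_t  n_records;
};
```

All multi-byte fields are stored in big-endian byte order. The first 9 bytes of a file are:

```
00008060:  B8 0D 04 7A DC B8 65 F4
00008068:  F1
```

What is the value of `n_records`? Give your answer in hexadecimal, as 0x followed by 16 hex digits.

`n_records` follows `crc` (1 byte), so it starts at byte offset 1 and occupies 8 bytes.
Bytes at offsets 1..8: 0D 04 7A DC B8 65 F4 F1.
In big-endian order the high byte comes first in memory.
The bytes are already most-significant first: 0x0D047ADCB865F4F1.

0x0D047ADCB865F4F1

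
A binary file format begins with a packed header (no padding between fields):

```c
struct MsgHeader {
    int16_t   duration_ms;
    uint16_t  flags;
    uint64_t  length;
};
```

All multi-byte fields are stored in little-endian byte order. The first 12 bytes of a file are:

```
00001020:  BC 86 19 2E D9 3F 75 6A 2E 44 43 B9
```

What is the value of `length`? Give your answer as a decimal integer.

`length` follows `duration_ms` (2 B), `flags` (2 B), so it starts at offset 2 + 2 = 4 and occupies 8 bytes.
Bytes at offsets 4..11: D9 3F 75 6A 2E 44 43 B9.
In little-endian order the low byte comes first in memory.
Reassemble most-significant byte first: B9 43 44 2E 6A 75 3F D9 → 0xB943442E6A753FD9.
0xB943442E6A753FD9 = 13349588686601535449.

13349588686601535449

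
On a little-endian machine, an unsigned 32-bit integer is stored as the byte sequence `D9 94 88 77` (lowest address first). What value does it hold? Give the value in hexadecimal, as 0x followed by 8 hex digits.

0x778894D9

In little-endian order the low byte comes first in memory.
Reassemble most-significant byte first: 77 88 94 D9 → 0x778894D9.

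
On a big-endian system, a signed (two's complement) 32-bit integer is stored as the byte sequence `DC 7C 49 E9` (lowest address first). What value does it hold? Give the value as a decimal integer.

Big-endian stores the most-significant byte at the lowest address.
The bytes are already most-significant first: 0xDC7C49E9.
Top bit is set, so as a signed 32-bit value this is 0xDC7C49E9 − 2^32 = -595834391.

-595834391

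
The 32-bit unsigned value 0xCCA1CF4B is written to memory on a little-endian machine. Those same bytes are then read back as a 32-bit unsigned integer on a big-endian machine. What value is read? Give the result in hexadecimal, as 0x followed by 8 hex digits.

0x4BCFA1CC

Stored little-endian, the bytes at ascending addresses are 4B CF A1 CC.
Read back as big-endian, the last byte is least significant, giving 0x4BCFA1CC.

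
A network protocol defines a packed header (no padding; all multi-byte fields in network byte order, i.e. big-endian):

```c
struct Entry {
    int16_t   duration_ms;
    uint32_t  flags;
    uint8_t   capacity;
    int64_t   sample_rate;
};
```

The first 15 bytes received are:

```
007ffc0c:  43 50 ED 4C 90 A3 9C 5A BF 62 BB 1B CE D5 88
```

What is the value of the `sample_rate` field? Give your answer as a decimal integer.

6539053739730195848

`sample_rate` follows `duration_ms` (2 B), `flags` (4 B), `capacity` (1 B), so it starts at offset 2 + 4 + 1 = 7 and occupies 8 bytes.
Bytes at offsets 7..14: 5A BF 62 BB 1B CE D5 88.
Big-endian stores the most-significant byte at the lowest address.
The bytes are already most-significant first: 0x5ABF62BB1BCED588.
0x5ABF62BB1BCED588 = 6539053739730195848.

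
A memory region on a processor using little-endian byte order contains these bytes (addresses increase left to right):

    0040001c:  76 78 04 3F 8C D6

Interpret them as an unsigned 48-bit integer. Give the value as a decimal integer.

235897841023094

Little-endian: lowest address holds the least-significant byte.
Reassemble most-significant byte first: D6 8C 3F 04 78 76 → 0xD68C3F047876.
0xD68C3F047876 = 235897841023094.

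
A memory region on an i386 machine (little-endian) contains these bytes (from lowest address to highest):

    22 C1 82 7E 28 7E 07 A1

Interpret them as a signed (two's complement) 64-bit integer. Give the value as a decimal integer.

-6843362396379889374

Little-endian stores the least-significant byte at the lowest address.
Reassemble most-significant byte first: A1 07 7E 28 7E 82 C1 22 → 0xA1077E287E82C122.
Top bit is set, so as a signed 64-bit value this is 0xA1077E287E82C122 − 2^64 = -6843362396379889374.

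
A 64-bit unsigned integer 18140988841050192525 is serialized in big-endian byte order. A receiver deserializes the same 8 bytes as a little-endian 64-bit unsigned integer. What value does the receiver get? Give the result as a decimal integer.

10176480810488414715

18140988841050192525 in 64-bit hexadecimal is 0xFBC1BD3C611F3A8D.
Stored big-endian, the bytes at ascending addresses are FB C1 BD 3C 61 1F 3A 8D.
Read back as little-endian, the first byte is least significant, giving 0x8D3A1F613CBDC1FB.
0x8D3A1F613CBDC1FB = 10176480810488414715.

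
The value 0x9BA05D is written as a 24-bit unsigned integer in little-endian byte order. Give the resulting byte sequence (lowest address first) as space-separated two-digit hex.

Split into bytes (most-significant first): 9B A0 5D.
In little-endian order the low byte comes first in memory.
So at ascending addresses the bytes are 5D A0 9B.

5D A0 9B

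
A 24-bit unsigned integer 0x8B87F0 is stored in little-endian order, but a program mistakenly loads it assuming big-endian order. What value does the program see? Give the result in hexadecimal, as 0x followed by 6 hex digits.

0xF0878B

Stored little-endian, the bytes at ascending addresses are F0 87 8B.
Read back as big-endian, the last byte is least significant, giving 0xF0878B.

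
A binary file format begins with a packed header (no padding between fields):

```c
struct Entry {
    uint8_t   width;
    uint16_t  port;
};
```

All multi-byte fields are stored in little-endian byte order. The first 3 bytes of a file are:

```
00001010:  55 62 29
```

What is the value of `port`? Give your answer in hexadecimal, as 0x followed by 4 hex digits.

`port` follows `width` (1 byte), so it starts at byte offset 1 and occupies 2 bytes.
Bytes at offsets 1..2: 62 29.
Little-endian stores the least-significant byte at the lowest address.
Reassemble most-significant byte first: 29 62 → 0x2962.

0x2962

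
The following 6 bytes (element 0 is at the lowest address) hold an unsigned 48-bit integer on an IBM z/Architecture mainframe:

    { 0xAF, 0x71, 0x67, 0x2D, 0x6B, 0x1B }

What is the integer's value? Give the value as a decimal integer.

192901597195035

Big-endian stores the most-significant byte at the lowest address.
The bytes are already most-significant first: 0xAF71672D6B1B.
0xAF71672D6B1B = 192901597195035.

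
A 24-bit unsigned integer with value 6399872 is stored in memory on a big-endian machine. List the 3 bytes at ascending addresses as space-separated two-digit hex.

6399872 in hexadecimal, padded to 24 bits, is 0x61A780.
Split into bytes (most-significant first): 61 A7 80.
Big-endian stores the most-significant byte at the lowest address.
So the memory order matches the most-significant-first order: 61 A7 80.

61 A7 80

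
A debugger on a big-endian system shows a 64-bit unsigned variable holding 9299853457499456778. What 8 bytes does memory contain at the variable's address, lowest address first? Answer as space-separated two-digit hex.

9299853457499456778 in hexadecimal, padded to 64 bits, is 0x810FB7726571850A.
Split into bytes (most-significant first): 81 0F B7 72 65 71 85 0A.
Big-endian: lowest address holds the most-significant byte.
So the memory order matches the most-significant-first order: 81 0F B7 72 65 71 85 0A.

81 0F B7 72 65 71 85 0A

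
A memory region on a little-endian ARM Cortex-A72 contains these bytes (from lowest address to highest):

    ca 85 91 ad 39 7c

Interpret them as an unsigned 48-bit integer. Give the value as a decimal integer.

In little-endian order the low byte comes first in memory.
Reassemble most-significant byte first: 7C 39 AD 91 85 CA → 0x7C39AD9185CA.
0x7C39AD9185CA = 136587166975434.

136587166975434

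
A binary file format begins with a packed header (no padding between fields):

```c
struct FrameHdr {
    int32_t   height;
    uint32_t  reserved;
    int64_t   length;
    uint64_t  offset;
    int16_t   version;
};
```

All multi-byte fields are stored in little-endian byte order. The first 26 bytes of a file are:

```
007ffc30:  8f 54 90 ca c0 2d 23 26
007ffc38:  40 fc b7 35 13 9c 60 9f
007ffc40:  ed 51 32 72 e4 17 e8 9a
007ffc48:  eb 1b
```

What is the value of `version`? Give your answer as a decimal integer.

7147

`version` follows `height` (4 B), `reserved` (4 B), `length` (8 B), `offset` (8 B), so it starts at offset 4 + 4 + 8 + 8 = 24 and occupies 2 bytes.
Bytes at offsets 24..25: EB 1B.
Little-endian stores the least-significant byte at the lowest address.
Reassemble most-significant byte first: 1B EB → 0x1BEB.
0x1BEB = 7147.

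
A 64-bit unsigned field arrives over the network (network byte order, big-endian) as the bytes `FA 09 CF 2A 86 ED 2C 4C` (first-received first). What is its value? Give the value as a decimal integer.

Big-endian stores the most-significant byte at the lowest address.
The bytes are already most-significant first: 0xFA09CF2A86ED2C4C.
0xFA09CF2A86ED2C4C = 18017159565831646284.

18017159565831646284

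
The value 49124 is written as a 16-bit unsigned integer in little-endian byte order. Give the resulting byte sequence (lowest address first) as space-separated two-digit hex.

E4 BF

49124 in hexadecimal, padded to 16 bits, is 0xBFE4.
Split into bytes (most-significant first): BF E4.
Little-endian stores the least-significant byte at the lowest address.
So at ascending addresses the bytes are E4 BF.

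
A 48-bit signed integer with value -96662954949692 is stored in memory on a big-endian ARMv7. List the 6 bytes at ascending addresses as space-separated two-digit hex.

A8 15 E6 E8 43 C4

Two's complement of -96662954949692 in 48 bits: 96662954949692 = 0x57EA1917BC3C; invert → 0xA815E6E843C3; add 1 → 0xA815E6E843C4.
Split into bytes (most-significant first): A8 15 E6 E8 43 C4.
In big-endian order the high byte comes first in memory.
So the memory order matches the most-significant-first order: A8 15 E6 E8 43 C4.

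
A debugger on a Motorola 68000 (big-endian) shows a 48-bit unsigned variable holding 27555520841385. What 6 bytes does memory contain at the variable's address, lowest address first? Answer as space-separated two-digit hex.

19 0F C5 08 06 A9

27555520841385 in hexadecimal, padded to 48 bits, is 0x190FC50806A9.
Split into bytes (most-significant first): 19 0F C5 08 06 A9.
Big-endian: lowest address holds the most-significant byte.
So the memory order matches the most-significant-first order: 19 0F C5 08 06 A9.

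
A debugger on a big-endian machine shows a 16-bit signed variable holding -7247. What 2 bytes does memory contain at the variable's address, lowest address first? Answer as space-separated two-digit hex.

Two's complement of -7247 in 16 bits: 7247 = 0x1C4F; invert → 0xE3B0; add 1 → 0xE3B1.
Split into bytes (most-significant first): E3 B1.
Big-endian stores the most-significant byte at the lowest address.
So the memory order matches the most-significant-first order: E3 B1.

E3 B1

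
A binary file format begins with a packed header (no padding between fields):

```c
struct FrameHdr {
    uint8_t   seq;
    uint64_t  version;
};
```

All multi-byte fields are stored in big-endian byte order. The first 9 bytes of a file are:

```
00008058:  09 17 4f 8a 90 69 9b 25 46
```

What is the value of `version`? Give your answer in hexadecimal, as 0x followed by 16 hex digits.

`version` follows `seq` (1 byte), so it starts at byte offset 1 and occupies 8 bytes.
Bytes at offsets 1..8: 17 4F 8A 90 69 9B 25 46.
Big-endian stores the most-significant byte at the lowest address.
The bytes are already most-significant first: 0x174F8A90699B2546.

0x174F8A90699B2546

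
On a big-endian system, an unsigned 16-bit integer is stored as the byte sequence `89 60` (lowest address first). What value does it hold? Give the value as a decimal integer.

Big-endian: lowest address holds the most-significant byte.
The bytes are already most-significant first: 0x8960.
0x8960 = 35168.

35168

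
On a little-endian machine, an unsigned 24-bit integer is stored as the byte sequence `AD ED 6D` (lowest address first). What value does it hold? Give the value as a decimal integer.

Little-endian stores the least-significant byte at the lowest address.
Reassemble most-significant byte first: 6D ED AD → 0x6DEDAD.
0x6DEDAD = 7204269.

7204269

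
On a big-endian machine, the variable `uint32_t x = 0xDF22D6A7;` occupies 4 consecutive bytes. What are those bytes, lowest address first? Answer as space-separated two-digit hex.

DF 22 D6 A7

Split into bytes (most-significant first): DF 22 D6 A7.
In big-endian order the high byte comes first in memory.
So the memory order matches the most-significant-first order: DF 22 D6 A7.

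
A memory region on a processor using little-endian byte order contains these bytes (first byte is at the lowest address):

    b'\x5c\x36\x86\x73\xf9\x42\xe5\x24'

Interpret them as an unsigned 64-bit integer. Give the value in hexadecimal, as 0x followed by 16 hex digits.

Little-endian stores the least-significant byte at the lowest address.
Reassemble most-significant byte first: 24 E5 42 F9 73 86 36 5C → 0x24E542F97386365C.

0x24E542F97386365C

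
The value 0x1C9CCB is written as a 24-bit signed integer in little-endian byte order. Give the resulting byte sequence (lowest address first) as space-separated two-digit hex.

CB 9C 1C

Split into bytes (most-significant first): 1C 9C CB.
In little-endian order the low byte comes first in memory.
So at ascending addresses the bytes are CB 9C 1C.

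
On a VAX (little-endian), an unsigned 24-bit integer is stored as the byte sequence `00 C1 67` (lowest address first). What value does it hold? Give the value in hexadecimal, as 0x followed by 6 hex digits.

Little-endian: lowest address holds the least-significant byte.
Reassemble most-significant byte first: 67 C1 00 → 0x67C100.

0x67C100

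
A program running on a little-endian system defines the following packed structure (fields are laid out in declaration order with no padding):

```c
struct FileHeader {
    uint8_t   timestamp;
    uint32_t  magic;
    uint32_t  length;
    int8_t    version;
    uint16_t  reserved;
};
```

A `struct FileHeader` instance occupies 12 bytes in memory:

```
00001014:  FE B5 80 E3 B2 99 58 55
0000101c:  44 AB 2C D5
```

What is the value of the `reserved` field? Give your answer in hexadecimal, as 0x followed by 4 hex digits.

`reserved` follows `timestamp` (1 B), `magic` (4 B), `length` (4 B), `version` (1 B), so it starts at offset 1 + 4 + 4 + 1 = 10 and occupies 2 bytes.
Bytes at offsets 10..11: 2C D5.
Little-endian: lowest address holds the least-significant byte.
Reassemble most-significant byte first: D5 2C → 0xD52C.

0xD52C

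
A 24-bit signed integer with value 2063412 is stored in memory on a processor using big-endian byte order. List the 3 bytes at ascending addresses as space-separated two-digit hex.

2063412 in hexadecimal, padded to 24 bits, is 0x1F7C34.
Split into bytes (most-significant first): 1F 7C 34.
In big-endian order the high byte comes first in memory.
So the memory order matches the most-significant-first order: 1F 7C 34.

1F 7C 34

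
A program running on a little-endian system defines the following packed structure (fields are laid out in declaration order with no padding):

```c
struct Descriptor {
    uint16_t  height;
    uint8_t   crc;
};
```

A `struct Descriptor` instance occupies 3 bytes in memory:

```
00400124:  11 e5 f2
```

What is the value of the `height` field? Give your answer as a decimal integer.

`height` is the first field, at byte offset 0, occupying 2 bytes.
Bytes at offsets 0..1: 11 E5.
Little-endian: lowest address holds the least-significant byte.
Reassemble most-significant byte first: E5 11 → 0xE511.
0xE511 = 58641.

58641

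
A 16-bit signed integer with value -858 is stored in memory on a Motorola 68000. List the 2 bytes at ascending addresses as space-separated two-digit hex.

FC A6

Two's complement of -858 in 16 bits: 858 = 0x035A; invert → 0xFCA5; add 1 → 0xFCA6.
Split into bytes (most-significant first): FC A6.
Big-endian: lowest address holds the most-significant byte.
So the memory order matches the most-significant-first order: FC A6.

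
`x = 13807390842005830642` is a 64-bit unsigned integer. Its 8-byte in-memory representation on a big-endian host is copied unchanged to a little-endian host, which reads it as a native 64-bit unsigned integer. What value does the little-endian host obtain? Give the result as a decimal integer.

17454753605615918527

13807390842005830642 in 64-bit hexadecimal is 0xBF9DB4D0ECBD3BF2.
Stored big-endian, the bytes at ascending addresses are BF 9D B4 D0 EC BD 3B F2.
Read back as little-endian, the first byte is least significant, giving 0xF23BBDECD0B49DBF.
0xF23BBDECD0B49DBF = 17454753605615918527.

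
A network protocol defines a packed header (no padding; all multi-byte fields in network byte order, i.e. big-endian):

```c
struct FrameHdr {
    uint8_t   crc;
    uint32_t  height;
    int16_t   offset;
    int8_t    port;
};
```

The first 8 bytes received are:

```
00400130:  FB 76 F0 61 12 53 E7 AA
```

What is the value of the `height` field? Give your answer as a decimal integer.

1995464978

`height` follows `crc` (1 byte), so it starts at byte offset 1 and occupies 4 bytes.
Bytes at offsets 1..4: 76 F0 61 12.
Big-endian: lowest address holds the most-significant byte.
The bytes are already most-significant first: 0x76F06112.
0x76F06112 = 1995464978.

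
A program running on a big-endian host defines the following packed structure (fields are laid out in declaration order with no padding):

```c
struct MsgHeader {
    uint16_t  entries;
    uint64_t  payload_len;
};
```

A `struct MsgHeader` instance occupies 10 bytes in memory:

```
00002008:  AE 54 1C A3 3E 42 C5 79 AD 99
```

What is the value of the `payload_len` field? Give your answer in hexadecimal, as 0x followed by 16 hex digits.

0x1CA33E42C579AD99

`payload_len` follows `entries` (2 bytes), so it starts at byte offset 2 and occupies 8 bytes.
Bytes at offsets 2..9: 1C A3 3E 42 C5 79 AD 99.
Big-endian: lowest address holds the most-significant byte.
The bytes are already most-significant first: 0x1CA33E42C579AD99.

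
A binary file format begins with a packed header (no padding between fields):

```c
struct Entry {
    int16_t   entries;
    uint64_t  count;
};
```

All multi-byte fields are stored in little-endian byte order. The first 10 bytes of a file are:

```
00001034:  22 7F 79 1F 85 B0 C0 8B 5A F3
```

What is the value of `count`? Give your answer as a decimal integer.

`count` follows `entries` (2 bytes), so it starts at byte offset 2 and occupies 8 bytes.
Bytes at offsets 2..9: 79 1F 85 B0 C0 8B 5A F3.
Little-endian: lowest address holds the least-significant byte.
Reassemble most-significant byte first: F3 5A 8B C0 B0 85 1F 79 → 0xF35A8BC0B0851F79.
0xF35A8BC0B0851F79 = 17535481758831943545.

17535481758831943545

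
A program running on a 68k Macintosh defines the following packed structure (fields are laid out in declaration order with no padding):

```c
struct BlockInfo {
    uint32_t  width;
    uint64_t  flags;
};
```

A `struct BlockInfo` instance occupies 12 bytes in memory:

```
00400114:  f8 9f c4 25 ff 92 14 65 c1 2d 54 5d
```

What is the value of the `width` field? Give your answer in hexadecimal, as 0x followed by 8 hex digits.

`width` is the first field, at byte offset 0, occupying 4 bytes.
Bytes at offsets 0..3: F8 9F C4 25.
Big-endian: lowest address holds the most-significant byte.
The bytes are already most-significant first: 0xF89FC425.

0xF89FC425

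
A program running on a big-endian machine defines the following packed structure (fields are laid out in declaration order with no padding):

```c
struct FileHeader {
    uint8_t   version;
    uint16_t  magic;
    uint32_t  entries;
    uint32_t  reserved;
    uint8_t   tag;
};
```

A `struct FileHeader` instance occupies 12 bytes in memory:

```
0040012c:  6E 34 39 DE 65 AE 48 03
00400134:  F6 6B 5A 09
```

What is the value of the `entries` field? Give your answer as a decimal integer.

`entries` follows `version` (1 B), `magic` (2 B), so it starts at offset 1 + 2 = 3 and occupies 4 bytes.
Bytes at offsets 3..6: DE 65 AE 48.
In big-endian order the high byte comes first in memory.
The bytes are already most-significant first: 0xDE65AE48.
0xDE65AE48 = 3731205704.

3731205704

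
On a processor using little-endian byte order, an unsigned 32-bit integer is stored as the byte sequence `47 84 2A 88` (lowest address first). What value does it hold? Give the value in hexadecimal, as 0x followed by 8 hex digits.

0x882A8447

In little-endian order the low byte comes first in memory.
Reassemble most-significant byte first: 88 2A 84 47 → 0x882A8447.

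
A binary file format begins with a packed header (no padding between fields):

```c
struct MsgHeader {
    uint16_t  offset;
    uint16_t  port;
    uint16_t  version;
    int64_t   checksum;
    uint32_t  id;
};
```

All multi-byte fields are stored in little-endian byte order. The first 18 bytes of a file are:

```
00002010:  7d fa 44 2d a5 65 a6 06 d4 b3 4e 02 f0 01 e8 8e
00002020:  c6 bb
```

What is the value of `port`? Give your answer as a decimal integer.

`port` follows `offset` (2 bytes), so it starts at byte offset 2 and occupies 2 bytes.
Bytes at offsets 2..3: 44 2D.
Little-endian: lowest address holds the least-significant byte.
Reassemble most-significant byte first: 2D 44 → 0x2D44.
0x2D44 = 11588.

11588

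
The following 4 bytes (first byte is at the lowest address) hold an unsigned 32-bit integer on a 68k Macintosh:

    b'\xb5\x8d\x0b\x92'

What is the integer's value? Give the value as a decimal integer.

Big-endian: lowest address holds the most-significant byte.
The bytes are already most-significant first: 0xB58D0B92.
0xB58D0B92 = 3045919634.

3045919634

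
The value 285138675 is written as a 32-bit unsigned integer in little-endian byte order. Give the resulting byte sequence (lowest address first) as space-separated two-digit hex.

F3 DE FE 10

285138675 in hexadecimal, padded to 32 bits, is 0x10FEDEF3.
Split into bytes (most-significant first): 10 FE DE F3.
Little-endian stores the least-significant byte at the lowest address.
So at ascending addresses the bytes are F3 DE FE 10.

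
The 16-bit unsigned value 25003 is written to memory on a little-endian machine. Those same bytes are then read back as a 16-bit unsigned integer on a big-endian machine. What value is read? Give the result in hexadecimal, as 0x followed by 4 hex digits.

25003 in 16-bit hexadecimal is 0x61AB.
Stored little-endian, the bytes at ascending addresses are AB 61.
Read back as big-endian, the last byte is least significant, giving 0xAB61.

0xAB61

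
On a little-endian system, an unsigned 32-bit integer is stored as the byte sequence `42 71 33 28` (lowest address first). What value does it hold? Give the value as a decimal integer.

In little-endian order the low byte comes first in memory.
Reassemble most-significant byte first: 28 33 71 42 → 0x28337142.
0x28337142 = 674459970.

674459970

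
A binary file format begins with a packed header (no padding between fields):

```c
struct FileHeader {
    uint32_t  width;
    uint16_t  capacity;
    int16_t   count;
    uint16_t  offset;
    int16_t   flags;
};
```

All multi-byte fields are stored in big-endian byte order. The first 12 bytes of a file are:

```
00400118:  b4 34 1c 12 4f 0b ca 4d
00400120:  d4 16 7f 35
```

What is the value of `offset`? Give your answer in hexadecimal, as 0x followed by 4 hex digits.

0xD416

`offset` follows `width` (4 B), `capacity` (2 B), `count` (2 B), so it starts at offset 4 + 2 + 2 = 8 and occupies 2 bytes.
Bytes at offsets 8..9: D4 16.
Big-endian stores the most-significant byte at the lowest address.
The bytes are already most-significant first: 0xD416.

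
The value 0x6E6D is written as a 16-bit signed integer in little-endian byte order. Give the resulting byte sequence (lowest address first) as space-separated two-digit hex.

Split into bytes (most-significant first): 6E 6D.
Little-endian: lowest address holds the least-significant byte.
So at ascending addresses the bytes are 6D 6E.

6D 6E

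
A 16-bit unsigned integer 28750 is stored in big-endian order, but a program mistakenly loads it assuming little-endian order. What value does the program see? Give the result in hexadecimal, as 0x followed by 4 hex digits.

28750 in 16-bit hexadecimal is 0x704E.
Stored big-endian, the bytes at ascending addresses are 70 4E.
Read back as little-endian, the first byte is least significant, giving 0x4E70.

0x4E70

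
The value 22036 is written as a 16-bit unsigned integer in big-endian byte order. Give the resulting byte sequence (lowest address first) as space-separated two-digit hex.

56 14

22036 in hexadecimal, padded to 16 bits, is 0x5614.
Split into bytes (most-significant first): 56 14.
Big-endian: lowest address holds the most-significant byte.
So the memory order matches the most-significant-first order: 56 14.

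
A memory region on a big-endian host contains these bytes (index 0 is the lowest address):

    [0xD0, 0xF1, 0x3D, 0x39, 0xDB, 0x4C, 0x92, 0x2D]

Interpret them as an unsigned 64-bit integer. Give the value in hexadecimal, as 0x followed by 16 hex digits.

0xD0F13D39DB4C922D

Big-endian: lowest address holds the most-significant byte.
The bytes are already most-significant first: 0xD0F13D39DB4C922D.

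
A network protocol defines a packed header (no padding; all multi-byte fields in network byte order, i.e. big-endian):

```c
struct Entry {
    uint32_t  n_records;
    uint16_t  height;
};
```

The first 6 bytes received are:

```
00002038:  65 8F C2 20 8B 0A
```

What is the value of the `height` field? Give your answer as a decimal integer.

`height` follows `n_records` (4 bytes), so it starts at byte offset 4 and occupies 2 bytes.
Bytes at offsets 4..5: 8B 0A.
Big-endian: lowest address holds the most-significant byte.
The bytes are already most-significant first: 0x8B0A.
0x8B0A = 35594.

35594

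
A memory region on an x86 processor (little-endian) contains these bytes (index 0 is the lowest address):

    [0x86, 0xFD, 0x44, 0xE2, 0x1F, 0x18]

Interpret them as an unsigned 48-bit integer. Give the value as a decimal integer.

Little-endian: lowest address holds the least-significant byte.
Reassemble most-significant byte first: 18 1F E2 44 FD 86 → 0x181FE244FD86.
0x181FE244FD86 = 26525219224966.

26525219224966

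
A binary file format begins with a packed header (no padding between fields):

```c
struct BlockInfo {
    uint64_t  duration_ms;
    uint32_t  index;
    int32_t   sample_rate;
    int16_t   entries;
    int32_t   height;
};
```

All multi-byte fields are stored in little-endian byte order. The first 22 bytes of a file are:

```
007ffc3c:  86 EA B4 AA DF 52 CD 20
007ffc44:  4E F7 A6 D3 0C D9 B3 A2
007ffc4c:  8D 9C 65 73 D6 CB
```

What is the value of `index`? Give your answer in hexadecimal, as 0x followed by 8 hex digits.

0xD3A6F74E

`index` follows `duration_ms` (8 bytes), so it starts at byte offset 8 and occupies 4 bytes.
Bytes at offsets 8..11: 4E F7 A6 D3.
Little-endian: lowest address holds the least-significant byte.
Reassemble most-significant byte first: D3 A6 F7 4E → 0xD3A6F74E.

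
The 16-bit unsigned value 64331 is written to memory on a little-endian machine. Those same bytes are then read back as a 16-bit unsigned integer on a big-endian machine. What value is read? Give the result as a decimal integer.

64331 in 16-bit hexadecimal is 0xFB4B.
Stored little-endian, the bytes at ascending addresses are 4B FB.
Read back as big-endian, the last byte is least significant, giving 0x4BFB.
0x4BFB = 19451.

19451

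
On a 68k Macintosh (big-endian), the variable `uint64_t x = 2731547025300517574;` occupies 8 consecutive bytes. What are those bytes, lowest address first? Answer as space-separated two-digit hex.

25 E8 67 8C 12 4F F2 C6

2731547025300517574 in hexadecimal, padded to 64 bits, is 0x25E8678C124FF2C6.
Split into bytes (most-significant first): 25 E8 67 8C 12 4F F2 C6.
Big-endian: lowest address holds the most-significant byte.
So the memory order matches the most-significant-first order: 25 E8 67 8C 12 4F F2 C6.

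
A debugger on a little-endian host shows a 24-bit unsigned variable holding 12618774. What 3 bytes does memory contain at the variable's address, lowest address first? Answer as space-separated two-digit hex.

16 8C C0

12618774 in hexadecimal, padded to 24 bits, is 0xC08C16.
Split into bytes (most-significant first): C0 8C 16.
In little-endian order the low byte comes first in memory.
So at ascending addresses the bytes are 16 8C C0.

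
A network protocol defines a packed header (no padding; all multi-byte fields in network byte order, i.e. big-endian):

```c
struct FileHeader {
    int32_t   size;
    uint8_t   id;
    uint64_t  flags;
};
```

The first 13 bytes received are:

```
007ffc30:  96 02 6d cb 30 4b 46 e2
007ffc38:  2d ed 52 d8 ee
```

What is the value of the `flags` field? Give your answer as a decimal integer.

5424271488097376494

`flags` follows `size` (4 B), `id` (1 B), so it starts at offset 4 + 1 = 5 and occupies 8 bytes.
Bytes at offsets 5..12: 4B 46 E2 2D ED 52 D8 EE.
In big-endian order the high byte comes first in memory.
The bytes are already most-significant first: 0x4B46E22DED52D8EE.
0x4B46E22DED52D8EE = 5424271488097376494.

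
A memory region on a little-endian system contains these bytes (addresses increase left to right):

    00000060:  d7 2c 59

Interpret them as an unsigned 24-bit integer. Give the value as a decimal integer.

5844183

In little-endian order the low byte comes first in memory.
Reassemble most-significant byte first: 59 2C D7 → 0x592CD7.
0x592CD7 = 5844183.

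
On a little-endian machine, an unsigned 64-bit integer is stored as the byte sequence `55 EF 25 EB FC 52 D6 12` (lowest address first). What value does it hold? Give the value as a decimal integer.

1357363583929151317

In little-endian order the low byte comes first in memory.
Reassemble most-significant byte first: 12 D6 52 FC EB 25 EF 55 → 0x12D652FCEB25EF55.
0x12D652FCEB25EF55 = 1357363583929151317.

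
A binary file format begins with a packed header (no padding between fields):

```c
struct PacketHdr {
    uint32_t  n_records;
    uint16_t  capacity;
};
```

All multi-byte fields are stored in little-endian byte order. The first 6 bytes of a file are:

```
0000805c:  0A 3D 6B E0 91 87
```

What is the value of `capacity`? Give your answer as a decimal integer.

`capacity` follows `n_records` (4 bytes), so it starts at byte offset 4 and occupies 2 bytes.
Bytes at offsets 4..5: 91 87.
Little-endian: lowest address holds the least-significant byte.
Reassemble most-significant byte first: 87 91 → 0x8791.
0x8791 = 34705.

34705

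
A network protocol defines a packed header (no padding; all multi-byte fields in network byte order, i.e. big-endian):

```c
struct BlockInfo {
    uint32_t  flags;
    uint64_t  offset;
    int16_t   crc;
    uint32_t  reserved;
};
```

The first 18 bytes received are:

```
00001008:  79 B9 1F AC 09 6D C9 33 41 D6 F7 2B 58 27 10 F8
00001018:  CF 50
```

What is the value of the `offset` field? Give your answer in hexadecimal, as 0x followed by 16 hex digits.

0x096DC93341D6F72B

`offset` follows `flags` (4 bytes), so it starts at byte offset 4 and occupies 8 bytes.
Bytes at offsets 4..11: 09 6D C9 33 41 D6 F7 2B.
Big-endian: lowest address holds the most-significant byte.
The bytes are already most-significant first: 0x096DC93341D6F72B.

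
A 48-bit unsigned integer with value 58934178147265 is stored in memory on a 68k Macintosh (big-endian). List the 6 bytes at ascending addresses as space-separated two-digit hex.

35 99 AE C0 EB C1

58934178147265 in hexadecimal, padded to 48 bits, is 0x3599AEC0EBC1.
Split into bytes (most-significant first): 35 99 AE C0 EB C1.
Big-endian: lowest address holds the most-significant byte.
So the memory order matches the most-significant-first order: 35 99 AE C0 EB C1.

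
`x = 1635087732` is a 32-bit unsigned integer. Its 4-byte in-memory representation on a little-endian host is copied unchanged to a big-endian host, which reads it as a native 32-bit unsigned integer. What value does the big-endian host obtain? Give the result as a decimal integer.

1635087732 in 32-bit hexadecimal is 0x61757574.
Stored little-endian, the bytes at ascending addresses are 74 75 75 61.
Read back as big-endian, the last byte is least significant, giving 0x74757561.
0x74757561 = 1953854817.

1953854817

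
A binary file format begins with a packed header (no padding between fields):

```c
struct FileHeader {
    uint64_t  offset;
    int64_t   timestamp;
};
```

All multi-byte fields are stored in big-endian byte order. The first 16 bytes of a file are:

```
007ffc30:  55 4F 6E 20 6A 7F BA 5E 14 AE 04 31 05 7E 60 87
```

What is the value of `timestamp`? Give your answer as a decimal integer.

1490133135298289799

`timestamp` follows `offset` (8 bytes), so it starts at byte offset 8 and occupies 8 bytes.
Bytes at offsets 8..15: 14 AE 04 31 05 7E 60 87.
Big-endian stores the most-significant byte at the lowest address.
The bytes are already most-significant first: 0x14AE0431057E6087.
0x14AE0431057E6087 = 1490133135298289799.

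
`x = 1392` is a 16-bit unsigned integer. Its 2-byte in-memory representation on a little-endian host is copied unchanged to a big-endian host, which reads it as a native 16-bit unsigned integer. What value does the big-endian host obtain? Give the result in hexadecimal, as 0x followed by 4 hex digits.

1392 in 16-bit hexadecimal is 0x0570.
Stored little-endian, the bytes at ascending addresses are 70 05.
Read back as big-endian, the last byte is least significant, giving 0x7005.

0x7005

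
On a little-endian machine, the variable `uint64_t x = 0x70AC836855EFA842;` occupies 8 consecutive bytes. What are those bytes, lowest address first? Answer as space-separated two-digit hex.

42 A8 EF 55 68 83 AC 70

Split into bytes (most-significant first): 70 AC 83 68 55 EF A8 42.
Little-endian: lowest address holds the least-significant byte.
So at ascending addresses the bytes are 42 A8 EF 55 68 83 AC 70.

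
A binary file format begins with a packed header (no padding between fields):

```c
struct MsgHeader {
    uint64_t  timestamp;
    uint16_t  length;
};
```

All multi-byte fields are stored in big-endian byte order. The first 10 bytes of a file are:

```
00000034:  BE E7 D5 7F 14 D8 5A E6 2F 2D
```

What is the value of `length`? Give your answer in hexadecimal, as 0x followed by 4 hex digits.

`length` follows `timestamp` (8 bytes), so it starts at byte offset 8 and occupies 2 bytes.
Bytes at offsets 8..9: 2F 2D.
Big-endian stores the most-significant byte at the lowest address.
The bytes are already most-significant first: 0x2F2D.

0x2F2D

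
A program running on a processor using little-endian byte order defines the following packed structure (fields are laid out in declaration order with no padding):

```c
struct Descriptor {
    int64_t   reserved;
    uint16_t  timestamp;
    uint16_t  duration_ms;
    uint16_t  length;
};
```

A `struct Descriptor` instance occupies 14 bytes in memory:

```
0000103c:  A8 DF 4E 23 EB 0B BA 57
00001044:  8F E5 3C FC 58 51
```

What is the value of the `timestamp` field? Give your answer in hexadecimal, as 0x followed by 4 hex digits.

`timestamp` follows `reserved` (8 bytes), so it starts at byte offset 8 and occupies 2 bytes.
Bytes at offsets 8..9: 8F E5.
Little-endian: lowest address holds the least-significant byte.
Reassemble most-significant byte first: E5 8F → 0xE58F.

0xE58F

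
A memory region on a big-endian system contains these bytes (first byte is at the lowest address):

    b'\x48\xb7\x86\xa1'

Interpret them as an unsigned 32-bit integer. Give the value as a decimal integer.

Big-endian: lowest address holds the most-significant byte.
The bytes are already most-significant first: 0x48B786A1.
0x48B786A1 = 1219987105.

1219987105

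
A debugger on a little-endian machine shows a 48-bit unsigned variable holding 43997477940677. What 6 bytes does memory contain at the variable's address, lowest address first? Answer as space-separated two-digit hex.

C5 2D 0B F6 03 28

43997477940677 in hexadecimal, padded to 48 bits, is 0x2803F60B2DC5.
Split into bytes (most-significant first): 28 03 F6 0B 2D C5.
Little-endian: lowest address holds the least-significant byte.
So at ascending addresses the bytes are C5 2D 0B F6 03 28.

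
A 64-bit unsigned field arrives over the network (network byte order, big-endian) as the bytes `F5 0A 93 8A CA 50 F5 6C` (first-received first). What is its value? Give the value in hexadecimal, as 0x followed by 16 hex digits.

0xF50A938ACA50F56C

In big-endian order the high byte comes first in memory.
The bytes are already most-significant first: 0xF50A938ACA50F56C.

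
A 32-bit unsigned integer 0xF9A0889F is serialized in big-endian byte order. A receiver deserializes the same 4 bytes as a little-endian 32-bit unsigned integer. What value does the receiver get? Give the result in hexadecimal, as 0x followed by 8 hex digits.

0x9F88A0F9

Stored big-endian, the bytes at ascending addresses are F9 A0 88 9F.
Read back as little-endian, the first byte is least significant, giving 0x9F88A0F9.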